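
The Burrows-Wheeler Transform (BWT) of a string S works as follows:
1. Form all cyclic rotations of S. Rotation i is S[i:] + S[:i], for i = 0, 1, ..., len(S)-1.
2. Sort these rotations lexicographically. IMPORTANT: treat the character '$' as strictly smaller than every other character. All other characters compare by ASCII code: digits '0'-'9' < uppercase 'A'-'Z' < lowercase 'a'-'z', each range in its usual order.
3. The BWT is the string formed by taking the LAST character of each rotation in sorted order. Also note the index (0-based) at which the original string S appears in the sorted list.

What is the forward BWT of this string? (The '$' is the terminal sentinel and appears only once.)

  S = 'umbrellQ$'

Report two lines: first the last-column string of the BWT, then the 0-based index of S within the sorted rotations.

Answer: Qlmrleub$
8

Derivation:
All 9 rotations (rotation i = S[i:]+S[:i]):
  rot[0] = umbrellQ$
  rot[1] = mbrellQ$u
  rot[2] = brellQ$um
  rot[3] = rellQ$umb
  rot[4] = ellQ$umbr
  rot[5] = llQ$umbre
  rot[6] = lQ$umbrel
  rot[7] = Q$umbrell
  rot[8] = $umbrellQ
Sorted (with $ < everything):
  sorted[0] = $umbrellQ  (last char: 'Q')
  sorted[1] = Q$umbrell  (last char: 'l')
  sorted[2] = brellQ$um  (last char: 'm')
  sorted[3] = ellQ$umbr  (last char: 'r')
  sorted[4] = lQ$umbrel  (last char: 'l')
  sorted[5] = llQ$umbre  (last char: 'e')
  sorted[6] = mbrellQ$u  (last char: 'u')
  sorted[7] = rellQ$umb  (last char: 'b')
  sorted[8] = umbrellQ$  (last char: '$')
Last column: Qlmrleub$
Original string S is at sorted index 8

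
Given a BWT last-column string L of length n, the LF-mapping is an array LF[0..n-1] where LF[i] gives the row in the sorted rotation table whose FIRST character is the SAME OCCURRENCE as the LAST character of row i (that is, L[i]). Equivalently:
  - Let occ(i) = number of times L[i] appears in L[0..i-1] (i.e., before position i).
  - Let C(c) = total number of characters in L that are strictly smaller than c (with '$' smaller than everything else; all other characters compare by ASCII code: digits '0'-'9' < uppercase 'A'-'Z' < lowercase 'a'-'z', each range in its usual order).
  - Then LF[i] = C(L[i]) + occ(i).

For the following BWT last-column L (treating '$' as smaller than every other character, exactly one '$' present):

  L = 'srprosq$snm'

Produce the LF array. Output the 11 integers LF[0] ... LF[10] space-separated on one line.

Answer: 8 6 4 7 3 9 5 0 10 2 1

Derivation:
Char counts: '$':1, 'm':1, 'n':1, 'o':1, 'p':1, 'q':1, 'r':2, 's':3
C (first-col start): C('$')=0, C('m')=1, C('n')=2, C('o')=3, C('p')=4, C('q')=5, C('r')=6, C('s')=8
L[0]='s': occ=0, LF[0]=C('s')+0=8+0=8
L[1]='r': occ=0, LF[1]=C('r')+0=6+0=6
L[2]='p': occ=0, LF[2]=C('p')+0=4+0=4
L[3]='r': occ=1, LF[3]=C('r')+1=6+1=7
L[4]='o': occ=0, LF[4]=C('o')+0=3+0=3
L[5]='s': occ=1, LF[5]=C('s')+1=8+1=9
L[6]='q': occ=0, LF[6]=C('q')+0=5+0=5
L[7]='$': occ=0, LF[7]=C('$')+0=0+0=0
L[8]='s': occ=2, LF[8]=C('s')+2=8+2=10
L[9]='n': occ=0, LF[9]=C('n')+0=2+0=2
L[10]='m': occ=0, LF[10]=C('m')+0=1+0=1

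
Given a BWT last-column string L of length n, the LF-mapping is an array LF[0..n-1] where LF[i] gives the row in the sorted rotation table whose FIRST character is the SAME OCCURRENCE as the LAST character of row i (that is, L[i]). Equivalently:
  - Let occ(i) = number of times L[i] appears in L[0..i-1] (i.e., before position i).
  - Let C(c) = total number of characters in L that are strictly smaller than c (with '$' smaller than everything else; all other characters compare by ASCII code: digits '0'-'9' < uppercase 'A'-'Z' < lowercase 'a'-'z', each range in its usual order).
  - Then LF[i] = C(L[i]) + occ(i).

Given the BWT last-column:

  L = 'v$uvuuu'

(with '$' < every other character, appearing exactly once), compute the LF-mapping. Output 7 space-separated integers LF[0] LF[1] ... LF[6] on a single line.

Answer: 5 0 1 6 2 3 4

Derivation:
Char counts: '$':1, 'u':4, 'v':2
C (first-col start): C('$')=0, C('u')=1, C('v')=5
L[0]='v': occ=0, LF[0]=C('v')+0=5+0=5
L[1]='$': occ=0, LF[1]=C('$')+0=0+0=0
L[2]='u': occ=0, LF[2]=C('u')+0=1+0=1
L[3]='v': occ=1, LF[3]=C('v')+1=5+1=6
L[4]='u': occ=1, LF[4]=C('u')+1=1+1=2
L[5]='u': occ=2, LF[5]=C('u')+2=1+2=3
L[6]='u': occ=3, LF[6]=C('u')+3=1+3=4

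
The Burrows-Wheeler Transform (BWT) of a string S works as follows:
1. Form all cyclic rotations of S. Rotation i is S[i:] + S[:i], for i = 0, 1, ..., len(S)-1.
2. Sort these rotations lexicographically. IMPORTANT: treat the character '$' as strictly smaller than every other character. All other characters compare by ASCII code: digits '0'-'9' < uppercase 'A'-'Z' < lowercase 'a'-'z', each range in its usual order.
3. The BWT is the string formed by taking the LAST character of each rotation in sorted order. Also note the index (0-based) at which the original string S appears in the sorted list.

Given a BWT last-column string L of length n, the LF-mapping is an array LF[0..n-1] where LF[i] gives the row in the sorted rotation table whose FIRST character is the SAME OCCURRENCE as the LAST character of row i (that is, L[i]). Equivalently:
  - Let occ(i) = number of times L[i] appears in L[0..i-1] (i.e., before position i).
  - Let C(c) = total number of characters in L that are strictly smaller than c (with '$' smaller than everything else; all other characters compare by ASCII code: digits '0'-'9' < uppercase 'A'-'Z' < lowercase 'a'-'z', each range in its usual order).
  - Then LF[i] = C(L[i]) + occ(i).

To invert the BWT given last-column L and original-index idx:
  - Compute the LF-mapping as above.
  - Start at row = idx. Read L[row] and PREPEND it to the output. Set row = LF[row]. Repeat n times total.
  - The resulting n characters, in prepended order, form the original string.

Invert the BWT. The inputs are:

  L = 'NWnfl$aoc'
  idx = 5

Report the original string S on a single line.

Answer: falconWN$

Derivation:
LF mapping: 1 2 7 5 6 0 3 8 4
Walk LF starting at row 5, prepending L[row]:
  step 1: row=5, L[5]='$', prepend. Next row=LF[5]=0
  step 2: row=0, L[0]='N', prepend. Next row=LF[0]=1
  step 3: row=1, L[1]='W', prepend. Next row=LF[1]=2
  step 4: row=2, L[2]='n', prepend. Next row=LF[2]=7
  step 5: row=7, L[7]='o', prepend. Next row=LF[7]=8
  step 6: row=8, L[8]='c', prepend. Next row=LF[8]=4
  step 7: row=4, L[4]='l', prepend. Next row=LF[4]=6
  step 8: row=6, L[6]='a', prepend. Next row=LF[6]=3
  step 9: row=3, L[3]='f', prepend. Next row=LF[3]=5
Reversed output: falconWN$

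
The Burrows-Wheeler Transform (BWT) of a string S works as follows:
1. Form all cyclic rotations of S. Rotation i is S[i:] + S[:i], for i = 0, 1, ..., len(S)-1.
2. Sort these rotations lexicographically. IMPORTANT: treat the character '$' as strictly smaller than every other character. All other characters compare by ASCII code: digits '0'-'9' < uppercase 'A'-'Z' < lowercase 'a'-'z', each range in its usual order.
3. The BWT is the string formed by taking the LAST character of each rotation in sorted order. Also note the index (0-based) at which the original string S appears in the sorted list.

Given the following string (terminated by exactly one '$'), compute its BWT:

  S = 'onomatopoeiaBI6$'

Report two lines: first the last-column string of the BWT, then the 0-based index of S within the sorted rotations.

Answer: 6IaBimoeoopn$toa
12

Derivation:
All 16 rotations (rotation i = S[i:]+S[:i]):
  rot[0] = onomatopoeiaBI6$
  rot[1] = nomatopoeiaBI6$o
  rot[2] = omatopoeiaBI6$on
  rot[3] = matopoeiaBI6$ono
  rot[4] = atopoeiaBI6$onom
  rot[5] = topoeiaBI6$onoma
  rot[6] = opoeiaBI6$onomat
  rot[7] = poeiaBI6$onomato
  rot[8] = oeiaBI6$onomatop
  rot[9] = eiaBI6$onomatopo
  rot[10] = iaBI6$onomatopoe
  rot[11] = aBI6$onomatopoei
  rot[12] = BI6$onomatopoeia
  rot[13] = I6$onomatopoeiaB
  rot[14] = 6$onomatopoeiaBI
  rot[15] = $onomatopoeiaBI6
Sorted (with $ < everything):
  sorted[0] = $onomatopoeiaBI6  (last char: '6')
  sorted[1] = 6$onomatopoeiaBI  (last char: 'I')
  sorted[2] = BI6$onomatopoeia  (last char: 'a')
  sorted[3] = I6$onomatopoeiaB  (last char: 'B')
  sorted[4] = aBI6$onomatopoei  (last char: 'i')
  sorted[5] = atopoeiaBI6$onom  (last char: 'm')
  sorted[6] = eiaBI6$onomatopo  (last char: 'o')
  sorted[7] = iaBI6$onomatopoe  (last char: 'e')
  sorted[8] = matopoeiaBI6$ono  (last char: 'o')
  sorted[9] = nomatopoeiaBI6$o  (last char: 'o')
  sorted[10] = oeiaBI6$onomatop  (last char: 'p')
  sorted[11] = omatopoeiaBI6$on  (last char: 'n')
  sorted[12] = onomatopoeiaBI6$  (last char: '$')
  sorted[13] = opoeiaBI6$onomat  (last char: 't')
  sorted[14] = poeiaBI6$onomato  (last char: 'o')
  sorted[15] = topoeiaBI6$onoma  (last char: 'a')
Last column: 6IaBimoeoopn$toa
Original string S is at sorted index 12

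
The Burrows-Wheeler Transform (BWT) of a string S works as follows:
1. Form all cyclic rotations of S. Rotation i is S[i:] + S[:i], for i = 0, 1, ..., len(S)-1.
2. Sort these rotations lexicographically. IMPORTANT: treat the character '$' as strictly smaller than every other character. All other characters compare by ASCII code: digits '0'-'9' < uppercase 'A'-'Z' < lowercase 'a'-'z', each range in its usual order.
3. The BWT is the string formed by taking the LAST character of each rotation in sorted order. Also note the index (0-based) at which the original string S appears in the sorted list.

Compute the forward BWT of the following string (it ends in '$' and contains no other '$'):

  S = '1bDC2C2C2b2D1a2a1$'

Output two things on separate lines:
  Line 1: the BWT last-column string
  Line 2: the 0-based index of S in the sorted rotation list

All 18 rotations (rotation i = S[i:]+S[:i]):
  rot[0] = 1bDC2C2C2b2D1a2a1$
  rot[1] = bDC2C2C2b2D1a2a1$1
  rot[2] = DC2C2C2b2D1a2a1$1b
  rot[3] = C2C2C2b2D1a2a1$1bD
  rot[4] = 2C2C2b2D1a2a1$1bDC
  rot[5] = C2C2b2D1a2a1$1bDC2
  rot[6] = 2C2b2D1a2a1$1bDC2C
  rot[7] = C2b2D1a2a1$1bDC2C2
  rot[8] = 2b2D1a2a1$1bDC2C2C
  rot[9] = b2D1a2a1$1bDC2C2C2
  rot[10] = 2D1a2a1$1bDC2C2C2b
  rot[11] = D1a2a1$1bDC2C2C2b2
  rot[12] = 1a2a1$1bDC2C2C2b2D
  rot[13] = a2a1$1bDC2C2C2b2D1
  rot[14] = 2a1$1bDC2C2C2b2D1a
  rot[15] = a1$1bDC2C2C2b2D1a2
  rot[16] = 1$1bDC2C2C2b2D1a2a
  rot[17] = $1bDC2C2C2b2D1a2a1
Sorted (with $ < everything):
  sorted[0] = $1bDC2C2C2b2D1a2a1  (last char: '1')
  sorted[1] = 1$1bDC2C2C2b2D1a2a  (last char: 'a')
  sorted[2] = 1a2a1$1bDC2C2C2b2D  (last char: 'D')
  sorted[3] = 1bDC2C2C2b2D1a2a1$  (last char: '$')
  sorted[4] = 2C2C2b2D1a2a1$1bDC  (last char: 'C')
  sorted[5] = 2C2b2D1a2a1$1bDC2C  (last char: 'C')
  sorted[6] = 2D1a2a1$1bDC2C2C2b  (last char: 'b')
  sorted[7] = 2a1$1bDC2C2C2b2D1a  (last char: 'a')
  sorted[8] = 2b2D1a2a1$1bDC2C2C  (last char: 'C')
  sorted[9] = C2C2C2b2D1a2a1$1bD  (last char: 'D')
  sorted[10] = C2C2b2D1a2a1$1bDC2  (last char: '2')
  sorted[11] = C2b2D1a2a1$1bDC2C2  (last char: '2')
  sorted[12] = D1a2a1$1bDC2C2C2b2  (last char: '2')
  sorted[13] = DC2C2C2b2D1a2a1$1b  (last char: 'b')
  sorted[14] = a1$1bDC2C2C2b2D1a2  (last char: '2')
  sorted[15] = a2a1$1bDC2C2C2b2D1  (last char: '1')
  sorted[16] = b2D1a2a1$1bDC2C2C2  (last char: '2')
  sorted[17] = bDC2C2C2b2D1a2a1$1  (last char: '1')
Last column: 1aD$CCbaCD222b2121
Original string S is at sorted index 3

Answer: 1aD$CCbaCD222b2121
3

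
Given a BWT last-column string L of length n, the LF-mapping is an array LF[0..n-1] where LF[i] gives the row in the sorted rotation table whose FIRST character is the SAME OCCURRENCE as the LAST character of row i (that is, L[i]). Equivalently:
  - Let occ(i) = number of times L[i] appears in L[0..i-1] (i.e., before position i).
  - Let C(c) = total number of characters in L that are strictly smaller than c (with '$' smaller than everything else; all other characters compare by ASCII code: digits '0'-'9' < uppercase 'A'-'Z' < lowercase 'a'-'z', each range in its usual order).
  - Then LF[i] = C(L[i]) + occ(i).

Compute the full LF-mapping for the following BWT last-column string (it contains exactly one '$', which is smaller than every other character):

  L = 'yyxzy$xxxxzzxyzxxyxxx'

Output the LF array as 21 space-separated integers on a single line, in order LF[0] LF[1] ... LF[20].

Answer: 12 13 1 17 14 0 2 3 4 5 18 19 6 15 20 7 8 16 9 10 11

Derivation:
Char counts: '$':1, 'x':11, 'y':5, 'z':4
C (first-col start): C('$')=0, C('x')=1, C('y')=12, C('z')=17
L[0]='y': occ=0, LF[0]=C('y')+0=12+0=12
L[1]='y': occ=1, LF[1]=C('y')+1=12+1=13
L[2]='x': occ=0, LF[2]=C('x')+0=1+0=1
L[3]='z': occ=0, LF[3]=C('z')+0=17+0=17
L[4]='y': occ=2, LF[4]=C('y')+2=12+2=14
L[5]='$': occ=0, LF[5]=C('$')+0=0+0=0
L[6]='x': occ=1, LF[6]=C('x')+1=1+1=2
L[7]='x': occ=2, LF[7]=C('x')+2=1+2=3
L[8]='x': occ=3, LF[8]=C('x')+3=1+3=4
L[9]='x': occ=4, LF[9]=C('x')+4=1+4=5
L[10]='z': occ=1, LF[10]=C('z')+1=17+1=18
L[11]='z': occ=2, LF[11]=C('z')+2=17+2=19
L[12]='x': occ=5, LF[12]=C('x')+5=1+5=6
L[13]='y': occ=3, LF[13]=C('y')+3=12+3=15
L[14]='z': occ=3, LF[14]=C('z')+3=17+3=20
L[15]='x': occ=6, LF[15]=C('x')+6=1+6=7
L[16]='x': occ=7, LF[16]=C('x')+7=1+7=8
L[17]='y': occ=4, LF[17]=C('y')+4=12+4=16
L[18]='x': occ=8, LF[18]=C('x')+8=1+8=9
L[19]='x': occ=9, LF[19]=C('x')+9=1+9=10
L[20]='x': occ=10, LF[20]=C('x')+10=1+10=11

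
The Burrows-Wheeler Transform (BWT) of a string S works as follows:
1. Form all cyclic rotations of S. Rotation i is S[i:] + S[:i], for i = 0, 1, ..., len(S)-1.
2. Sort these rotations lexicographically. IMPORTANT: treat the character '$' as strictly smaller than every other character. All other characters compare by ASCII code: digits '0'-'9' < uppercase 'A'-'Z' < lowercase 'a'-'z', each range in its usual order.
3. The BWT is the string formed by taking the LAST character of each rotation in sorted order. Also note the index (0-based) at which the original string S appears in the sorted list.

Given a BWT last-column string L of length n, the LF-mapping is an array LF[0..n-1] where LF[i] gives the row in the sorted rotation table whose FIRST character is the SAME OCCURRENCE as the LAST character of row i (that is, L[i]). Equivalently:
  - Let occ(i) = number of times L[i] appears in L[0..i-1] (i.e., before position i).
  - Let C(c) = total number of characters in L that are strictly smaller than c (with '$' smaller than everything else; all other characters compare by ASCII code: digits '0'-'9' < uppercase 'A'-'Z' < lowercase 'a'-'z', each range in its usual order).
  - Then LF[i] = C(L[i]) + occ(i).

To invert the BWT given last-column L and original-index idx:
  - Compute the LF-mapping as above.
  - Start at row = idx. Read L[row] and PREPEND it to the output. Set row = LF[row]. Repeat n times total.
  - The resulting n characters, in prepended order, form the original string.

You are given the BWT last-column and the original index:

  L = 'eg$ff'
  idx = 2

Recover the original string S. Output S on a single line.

Answer: ffge$

Derivation:
LF mapping: 1 4 0 2 3
Walk LF starting at row 2, prepending L[row]:
  step 1: row=2, L[2]='$', prepend. Next row=LF[2]=0
  step 2: row=0, L[0]='e', prepend. Next row=LF[0]=1
  step 3: row=1, L[1]='g', prepend. Next row=LF[1]=4
  step 4: row=4, L[4]='f', prepend. Next row=LF[4]=3
  step 5: row=3, L[3]='f', prepend. Next row=LF[3]=2
Reversed output: ffge$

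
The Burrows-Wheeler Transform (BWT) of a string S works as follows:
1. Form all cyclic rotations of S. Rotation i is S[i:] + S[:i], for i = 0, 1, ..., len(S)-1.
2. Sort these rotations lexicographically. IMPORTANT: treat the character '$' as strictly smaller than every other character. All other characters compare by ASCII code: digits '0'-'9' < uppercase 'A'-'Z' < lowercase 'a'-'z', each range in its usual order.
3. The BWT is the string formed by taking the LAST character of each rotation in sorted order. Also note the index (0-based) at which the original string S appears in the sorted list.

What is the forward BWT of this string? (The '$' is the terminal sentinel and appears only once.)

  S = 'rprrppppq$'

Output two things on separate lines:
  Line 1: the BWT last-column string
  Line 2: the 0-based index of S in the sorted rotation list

All 10 rotations (rotation i = S[i:]+S[:i]):
  rot[0] = rprrppppq$
  rot[1] = prrppppq$r
  rot[2] = rrppppq$rp
  rot[3] = rppppq$rpr
  rot[4] = ppppq$rprr
  rot[5] = pppq$rprrp
  rot[6] = ppq$rprrpp
  rot[7] = pq$rprrppp
  rot[8] = q$rprrpppp
  rot[9] = $rprrppppq
Sorted (with $ < everything):
  sorted[0] = $rprrppppq  (last char: 'q')
  sorted[1] = ppppq$rprr  (last char: 'r')
  sorted[2] = pppq$rprrp  (last char: 'p')
  sorted[3] = ppq$rprrpp  (last char: 'p')
  sorted[4] = pq$rprrppp  (last char: 'p')
  sorted[5] = prrppppq$r  (last char: 'r')
  sorted[6] = q$rprrpppp  (last char: 'p')
  sorted[7] = rppppq$rpr  (last char: 'r')
  sorted[8] = rprrppppq$  (last char: '$')
  sorted[9] = rrppppq$rp  (last char: 'p')
Last column: qrppprpr$p
Original string S is at sorted index 8

Answer: qrppprpr$p
8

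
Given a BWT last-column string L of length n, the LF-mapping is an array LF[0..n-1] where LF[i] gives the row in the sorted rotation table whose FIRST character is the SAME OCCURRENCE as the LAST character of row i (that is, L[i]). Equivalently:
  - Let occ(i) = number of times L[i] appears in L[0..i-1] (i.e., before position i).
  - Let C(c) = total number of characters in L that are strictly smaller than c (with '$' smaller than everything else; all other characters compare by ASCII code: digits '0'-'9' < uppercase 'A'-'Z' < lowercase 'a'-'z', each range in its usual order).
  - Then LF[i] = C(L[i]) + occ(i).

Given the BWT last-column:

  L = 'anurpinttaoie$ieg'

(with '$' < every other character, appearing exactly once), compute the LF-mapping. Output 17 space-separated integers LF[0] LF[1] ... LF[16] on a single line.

Answer: 1 9 16 13 12 6 10 14 15 2 11 7 3 0 8 4 5

Derivation:
Char counts: '$':1, 'a':2, 'e':2, 'g':1, 'i':3, 'n':2, 'o':1, 'p':1, 'r':1, 't':2, 'u':1
C (first-col start): C('$')=0, C('a')=1, C('e')=3, C('g')=5, C('i')=6, C('n')=9, C('o')=11, C('p')=12, C('r')=13, C('t')=14, C('u')=16
L[0]='a': occ=0, LF[0]=C('a')+0=1+0=1
L[1]='n': occ=0, LF[1]=C('n')+0=9+0=9
L[2]='u': occ=0, LF[2]=C('u')+0=16+0=16
L[3]='r': occ=0, LF[3]=C('r')+0=13+0=13
L[4]='p': occ=0, LF[4]=C('p')+0=12+0=12
L[5]='i': occ=0, LF[5]=C('i')+0=6+0=6
L[6]='n': occ=1, LF[6]=C('n')+1=9+1=10
L[7]='t': occ=0, LF[7]=C('t')+0=14+0=14
L[8]='t': occ=1, LF[8]=C('t')+1=14+1=15
L[9]='a': occ=1, LF[9]=C('a')+1=1+1=2
L[10]='o': occ=0, LF[10]=C('o')+0=11+0=11
L[11]='i': occ=1, LF[11]=C('i')+1=6+1=7
L[12]='e': occ=0, LF[12]=C('e')+0=3+0=3
L[13]='$': occ=0, LF[13]=C('$')+0=0+0=0
L[14]='i': occ=2, LF[14]=C('i')+2=6+2=8
L[15]='e': occ=1, LF[15]=C('e')+1=3+1=4
L[16]='g': occ=0, LF[16]=C('g')+0=5+0=5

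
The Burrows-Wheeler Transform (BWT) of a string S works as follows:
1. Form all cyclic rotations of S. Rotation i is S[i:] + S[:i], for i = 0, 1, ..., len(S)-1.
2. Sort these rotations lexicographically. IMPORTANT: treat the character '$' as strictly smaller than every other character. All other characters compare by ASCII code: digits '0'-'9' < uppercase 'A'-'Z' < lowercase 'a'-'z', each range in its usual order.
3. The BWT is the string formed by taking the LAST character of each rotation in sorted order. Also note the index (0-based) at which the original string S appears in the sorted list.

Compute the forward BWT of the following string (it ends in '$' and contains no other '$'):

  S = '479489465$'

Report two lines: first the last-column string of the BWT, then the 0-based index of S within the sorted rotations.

Answer: 59$9644487
2

Derivation:
All 10 rotations (rotation i = S[i:]+S[:i]):
  rot[0] = 479489465$
  rot[1] = 79489465$4
  rot[2] = 9489465$47
  rot[3] = 489465$479
  rot[4] = 89465$4794
  rot[5] = 9465$47948
  rot[6] = 465$479489
  rot[7] = 65$4794894
  rot[8] = 5$47948946
  rot[9] = $479489465
Sorted (with $ < everything):
  sorted[0] = $479489465  (last char: '5')
  sorted[1] = 465$479489  (last char: '9')
  sorted[2] = 479489465$  (last char: '$')
  sorted[3] = 489465$479  (last char: '9')
  sorted[4] = 5$47948946  (last char: '6')
  sorted[5] = 65$4794894  (last char: '4')
  sorted[6] = 79489465$4  (last char: '4')
  sorted[7] = 89465$4794  (last char: '4')
  sorted[8] = 9465$47948  (last char: '8')
  sorted[9] = 9489465$47  (last char: '7')
Last column: 59$9644487
Original string S is at sorted index 2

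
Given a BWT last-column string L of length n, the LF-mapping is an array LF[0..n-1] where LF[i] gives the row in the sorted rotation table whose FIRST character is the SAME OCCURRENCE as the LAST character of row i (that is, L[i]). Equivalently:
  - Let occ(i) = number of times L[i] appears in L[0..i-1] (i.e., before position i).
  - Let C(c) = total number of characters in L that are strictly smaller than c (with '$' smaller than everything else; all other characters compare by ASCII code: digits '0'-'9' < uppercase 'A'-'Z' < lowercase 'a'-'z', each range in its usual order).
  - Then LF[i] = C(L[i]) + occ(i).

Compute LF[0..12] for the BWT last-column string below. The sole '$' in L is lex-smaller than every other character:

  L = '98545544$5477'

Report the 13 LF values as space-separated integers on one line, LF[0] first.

Char counts: '$':1, '4':4, '5':4, '7':2, '8':1, '9':1
C (first-col start): C('$')=0, C('4')=1, C('5')=5, C('7')=9, C('8')=11, C('9')=12
L[0]='9': occ=0, LF[0]=C('9')+0=12+0=12
L[1]='8': occ=0, LF[1]=C('8')+0=11+0=11
L[2]='5': occ=0, LF[2]=C('5')+0=5+0=5
L[3]='4': occ=0, LF[3]=C('4')+0=1+0=1
L[4]='5': occ=1, LF[4]=C('5')+1=5+1=6
L[5]='5': occ=2, LF[5]=C('5')+2=5+2=7
L[6]='4': occ=1, LF[6]=C('4')+1=1+1=2
L[7]='4': occ=2, LF[7]=C('4')+2=1+2=3
L[8]='$': occ=0, LF[8]=C('$')+0=0+0=0
L[9]='5': occ=3, LF[9]=C('5')+3=5+3=8
L[10]='4': occ=3, LF[10]=C('4')+3=1+3=4
L[11]='7': occ=0, LF[11]=C('7')+0=9+0=9
L[12]='7': occ=1, LF[12]=C('7')+1=9+1=10

Answer: 12 11 5 1 6 7 2 3 0 8 4 9 10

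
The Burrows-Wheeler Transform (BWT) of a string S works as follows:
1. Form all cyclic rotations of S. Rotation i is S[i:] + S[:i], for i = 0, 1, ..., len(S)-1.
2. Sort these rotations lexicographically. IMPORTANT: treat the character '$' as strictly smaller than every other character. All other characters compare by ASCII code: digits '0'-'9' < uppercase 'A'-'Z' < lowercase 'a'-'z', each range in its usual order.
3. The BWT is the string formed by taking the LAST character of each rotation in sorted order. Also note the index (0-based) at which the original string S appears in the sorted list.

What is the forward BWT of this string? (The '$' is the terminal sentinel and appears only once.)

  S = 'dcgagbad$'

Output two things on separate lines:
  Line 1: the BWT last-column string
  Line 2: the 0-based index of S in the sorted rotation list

Answer: dbggda$ca
6

Derivation:
All 9 rotations (rotation i = S[i:]+S[:i]):
  rot[0] = dcgagbad$
  rot[1] = cgagbad$d
  rot[2] = gagbad$dc
  rot[3] = agbad$dcg
  rot[4] = gbad$dcga
  rot[5] = bad$dcgag
  rot[6] = ad$dcgagb
  rot[7] = d$dcgagba
  rot[8] = $dcgagbad
Sorted (with $ < everything):
  sorted[0] = $dcgagbad  (last char: 'd')
  sorted[1] = ad$dcgagb  (last char: 'b')
  sorted[2] = agbad$dcg  (last char: 'g')
  sorted[3] = bad$dcgag  (last char: 'g')
  sorted[4] = cgagbad$d  (last char: 'd')
  sorted[5] = d$dcgagba  (last char: 'a')
  sorted[6] = dcgagbad$  (last char: '$')
  sorted[7] = gagbad$dc  (last char: 'c')
  sorted[8] = gbad$dcga  (last char: 'a')
Last column: dbggda$ca
Original string S is at sorted index 6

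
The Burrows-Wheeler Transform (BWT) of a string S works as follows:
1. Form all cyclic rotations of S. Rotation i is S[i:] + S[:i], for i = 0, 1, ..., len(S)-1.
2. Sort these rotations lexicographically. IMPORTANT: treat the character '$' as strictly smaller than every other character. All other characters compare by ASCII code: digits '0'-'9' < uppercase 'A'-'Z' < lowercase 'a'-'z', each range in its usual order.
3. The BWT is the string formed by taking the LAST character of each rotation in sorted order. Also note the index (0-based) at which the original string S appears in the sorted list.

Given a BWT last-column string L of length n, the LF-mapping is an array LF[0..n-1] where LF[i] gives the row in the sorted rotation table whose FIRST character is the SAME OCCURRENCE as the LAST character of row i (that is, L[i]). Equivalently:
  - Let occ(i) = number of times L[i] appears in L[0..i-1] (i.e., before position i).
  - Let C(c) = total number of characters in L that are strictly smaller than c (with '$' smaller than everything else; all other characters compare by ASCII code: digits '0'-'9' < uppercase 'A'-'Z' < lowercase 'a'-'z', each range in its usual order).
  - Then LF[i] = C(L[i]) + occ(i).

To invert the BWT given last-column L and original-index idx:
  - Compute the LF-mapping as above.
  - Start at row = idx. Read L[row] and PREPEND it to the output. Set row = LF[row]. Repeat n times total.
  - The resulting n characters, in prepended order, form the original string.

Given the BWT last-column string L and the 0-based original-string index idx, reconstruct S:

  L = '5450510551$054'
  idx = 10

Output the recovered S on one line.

Answer: 5115040054555$

Derivation:
LF mapping: 8 6 9 1 10 4 2 11 12 5 0 3 13 7
Walk LF starting at row 10, prepending L[row]:
  step 1: row=10, L[10]='$', prepend. Next row=LF[10]=0
  step 2: row=0, L[0]='5', prepend. Next row=LF[0]=8
  step 3: row=8, L[8]='5', prepend. Next row=LF[8]=12
  step 4: row=12, L[12]='5', prepend. Next row=LF[12]=13
  step 5: row=13, L[13]='4', prepend. Next row=LF[13]=7
  step 6: row=7, L[7]='5', prepend. Next row=LF[7]=11
  step 7: row=11, L[11]='0', prepend. Next row=LF[11]=3
  step 8: row=3, L[3]='0', prepend. Next row=LF[3]=1
  step 9: row=1, L[1]='4', prepend. Next row=LF[1]=6
  step 10: row=6, L[6]='0', prepend. Next row=LF[6]=2
  step 11: row=2, L[2]='5', prepend. Next row=LF[2]=9
  step 12: row=9, L[9]='1', prepend. Next row=LF[9]=5
  step 13: row=5, L[5]='1', prepend. Next row=LF[5]=4
  step 14: row=4, L[4]='5', prepend. Next row=LF[4]=10
Reversed output: 5115040054555$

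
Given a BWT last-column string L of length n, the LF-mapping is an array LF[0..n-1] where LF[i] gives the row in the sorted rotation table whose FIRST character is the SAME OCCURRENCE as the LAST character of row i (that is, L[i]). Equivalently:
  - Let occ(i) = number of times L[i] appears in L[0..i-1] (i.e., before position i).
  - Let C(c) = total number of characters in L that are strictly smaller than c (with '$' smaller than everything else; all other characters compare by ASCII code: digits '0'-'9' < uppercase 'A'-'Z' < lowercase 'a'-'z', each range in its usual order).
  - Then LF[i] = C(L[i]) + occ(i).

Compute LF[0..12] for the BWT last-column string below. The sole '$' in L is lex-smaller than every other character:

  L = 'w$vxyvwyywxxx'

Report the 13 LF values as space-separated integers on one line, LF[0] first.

Answer: 3 0 1 6 10 2 4 11 12 5 7 8 9

Derivation:
Char counts: '$':1, 'v':2, 'w':3, 'x':4, 'y':3
C (first-col start): C('$')=0, C('v')=1, C('w')=3, C('x')=6, C('y')=10
L[0]='w': occ=0, LF[0]=C('w')+0=3+0=3
L[1]='$': occ=0, LF[1]=C('$')+0=0+0=0
L[2]='v': occ=0, LF[2]=C('v')+0=1+0=1
L[3]='x': occ=0, LF[3]=C('x')+0=6+0=6
L[4]='y': occ=0, LF[4]=C('y')+0=10+0=10
L[5]='v': occ=1, LF[5]=C('v')+1=1+1=2
L[6]='w': occ=1, LF[6]=C('w')+1=3+1=4
L[7]='y': occ=1, LF[7]=C('y')+1=10+1=11
L[8]='y': occ=2, LF[8]=C('y')+2=10+2=12
L[9]='w': occ=2, LF[9]=C('w')+2=3+2=5
L[10]='x': occ=1, LF[10]=C('x')+1=6+1=7
L[11]='x': occ=2, LF[11]=C('x')+2=6+2=8
L[12]='x': occ=3, LF[12]=C('x')+3=6+3=9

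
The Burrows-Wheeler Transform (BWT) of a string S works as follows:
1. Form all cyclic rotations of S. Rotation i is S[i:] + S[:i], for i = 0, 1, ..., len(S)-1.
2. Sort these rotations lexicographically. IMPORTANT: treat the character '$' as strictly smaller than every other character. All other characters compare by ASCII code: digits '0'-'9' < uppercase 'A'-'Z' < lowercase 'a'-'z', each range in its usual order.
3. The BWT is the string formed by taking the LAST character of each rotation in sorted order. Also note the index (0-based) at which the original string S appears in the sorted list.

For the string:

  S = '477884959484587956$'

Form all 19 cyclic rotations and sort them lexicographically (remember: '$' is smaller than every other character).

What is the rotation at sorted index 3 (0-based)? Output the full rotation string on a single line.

All 19 rotations (rotation i = S[i:]+S[:i]):
  rot[0] = 477884959484587956$
  rot[1] = 77884959484587956$4
  rot[2] = 7884959484587956$47
  rot[3] = 884959484587956$477
  rot[4] = 84959484587956$4778
  rot[5] = 4959484587956$47788
  rot[6] = 959484587956$477884
  rot[7] = 59484587956$4778849
  rot[8] = 9484587956$47788495
  rot[9] = 484587956$477884959
  rot[10] = 84587956$4778849594
  rot[11] = 4587956$47788495948
  rot[12] = 587956$477884959484
  rot[13] = 87956$4778849594845
  rot[14] = 7956$47788495948458
  rot[15] = 956$477884959484587
  rot[16] = 56$4778849594845879
  rot[17] = 6$47788495948458795
  rot[18] = $477884959484587956
Sorted (with $ < everything):
  sorted[0] = $477884959484587956
  sorted[1] = 4587956$47788495948
  sorted[2] = 477884959484587956$
  sorted[3] = 484587956$477884959
  sorted[4] = 4959484587956$47788
  sorted[5] = 56$4778849594845879
  sorted[6] = 587956$477884959484
  sorted[7] = 59484587956$4778849
  sorted[8] = 6$47788495948458795
  sorted[9] = 77884959484587956$4
  sorted[10] = 7884959484587956$47
  sorted[11] = 7956$47788495948458
  sorted[12] = 84587956$4778849594
  sorted[13] = 84959484587956$4778
  sorted[14] = 87956$4778849594845
  sorted[15] = 884959484587956$477
  sorted[16] = 9484587956$47788495
  sorted[17] = 956$477884959484587
  sorted[18] = 959484587956$477884
sorted[3] = 484587956$477884959

Answer: 484587956$477884959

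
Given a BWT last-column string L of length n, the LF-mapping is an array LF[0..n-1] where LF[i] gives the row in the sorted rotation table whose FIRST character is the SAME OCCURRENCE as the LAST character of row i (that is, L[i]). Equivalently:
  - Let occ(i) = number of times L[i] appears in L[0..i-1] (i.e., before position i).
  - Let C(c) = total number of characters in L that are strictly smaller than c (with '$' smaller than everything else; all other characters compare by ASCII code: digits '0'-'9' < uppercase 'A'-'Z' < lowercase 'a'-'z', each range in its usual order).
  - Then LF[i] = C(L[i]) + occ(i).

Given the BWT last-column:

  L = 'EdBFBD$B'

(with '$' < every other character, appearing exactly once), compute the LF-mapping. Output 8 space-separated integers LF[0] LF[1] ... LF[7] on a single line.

Char counts: '$':1, 'B':3, 'D':1, 'E':1, 'F':1, 'd':1
C (first-col start): C('$')=0, C('B')=1, C('D')=4, C('E')=5, C('F')=6, C('d')=7
L[0]='E': occ=0, LF[0]=C('E')+0=5+0=5
L[1]='d': occ=0, LF[1]=C('d')+0=7+0=7
L[2]='B': occ=0, LF[2]=C('B')+0=1+0=1
L[3]='F': occ=0, LF[3]=C('F')+0=6+0=6
L[4]='B': occ=1, LF[4]=C('B')+1=1+1=2
L[5]='D': occ=0, LF[5]=C('D')+0=4+0=4
L[6]='$': occ=0, LF[6]=C('$')+0=0+0=0
L[7]='B': occ=2, LF[7]=C('B')+2=1+2=3

Answer: 5 7 1 6 2 4 0 3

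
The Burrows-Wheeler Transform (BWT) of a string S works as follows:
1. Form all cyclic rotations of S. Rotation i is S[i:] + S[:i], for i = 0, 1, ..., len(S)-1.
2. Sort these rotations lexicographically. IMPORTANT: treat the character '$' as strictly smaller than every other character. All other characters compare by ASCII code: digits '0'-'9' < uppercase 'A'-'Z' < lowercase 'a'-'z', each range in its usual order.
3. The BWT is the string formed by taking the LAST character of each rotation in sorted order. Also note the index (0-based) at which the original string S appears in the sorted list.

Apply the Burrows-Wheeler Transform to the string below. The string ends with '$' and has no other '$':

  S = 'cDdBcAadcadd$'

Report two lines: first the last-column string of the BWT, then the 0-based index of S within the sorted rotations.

Answer: dcdcAcB$ddDaa
7

Derivation:
All 13 rotations (rotation i = S[i:]+S[:i]):
  rot[0] = cDdBcAadcadd$
  rot[1] = DdBcAadcadd$c
  rot[2] = dBcAadcadd$cD
  rot[3] = BcAadcadd$cDd
  rot[4] = cAadcadd$cDdB
  rot[5] = Aadcadd$cDdBc
  rot[6] = adcadd$cDdBcA
  rot[7] = dcadd$cDdBcAa
  rot[8] = cadd$cDdBcAad
  rot[9] = add$cDdBcAadc
  rot[10] = dd$cDdBcAadca
  rot[11] = d$cDdBcAadcad
  rot[12] = $cDdBcAadcadd
Sorted (with $ < everything):
  sorted[0] = $cDdBcAadcadd  (last char: 'd')
  sorted[1] = Aadcadd$cDdBc  (last char: 'c')
  sorted[2] = BcAadcadd$cDd  (last char: 'd')
  sorted[3] = DdBcAadcadd$c  (last char: 'c')
  sorted[4] = adcadd$cDdBcA  (last char: 'A')
  sorted[5] = add$cDdBcAadc  (last char: 'c')
  sorted[6] = cAadcadd$cDdB  (last char: 'B')
  sorted[7] = cDdBcAadcadd$  (last char: '$')
  sorted[8] = cadd$cDdBcAad  (last char: 'd')
  sorted[9] = d$cDdBcAadcad  (last char: 'd')
  sorted[10] = dBcAadcadd$cD  (last char: 'D')
  sorted[11] = dcadd$cDdBcAa  (last char: 'a')
  sorted[12] = dd$cDdBcAadca  (last char: 'a')
Last column: dcdcAcB$ddDaa
Original string S is at sorted index 7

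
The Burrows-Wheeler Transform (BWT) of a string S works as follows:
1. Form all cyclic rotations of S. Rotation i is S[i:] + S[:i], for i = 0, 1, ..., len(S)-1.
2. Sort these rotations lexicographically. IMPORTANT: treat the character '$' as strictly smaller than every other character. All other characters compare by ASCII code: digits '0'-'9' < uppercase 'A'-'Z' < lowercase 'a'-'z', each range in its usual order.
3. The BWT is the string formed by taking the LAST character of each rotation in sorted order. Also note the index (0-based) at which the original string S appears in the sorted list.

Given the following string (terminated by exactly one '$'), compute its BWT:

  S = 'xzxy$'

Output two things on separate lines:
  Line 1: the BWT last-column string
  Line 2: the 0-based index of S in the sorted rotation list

Answer: yz$xx
2

Derivation:
All 5 rotations (rotation i = S[i:]+S[:i]):
  rot[0] = xzxy$
  rot[1] = zxy$x
  rot[2] = xy$xz
  rot[3] = y$xzx
  rot[4] = $xzxy
Sorted (with $ < everything):
  sorted[0] = $xzxy  (last char: 'y')
  sorted[1] = xy$xz  (last char: 'z')
  sorted[2] = xzxy$  (last char: '$')
  sorted[3] = y$xzx  (last char: 'x')
  sorted[4] = zxy$x  (last char: 'x')
Last column: yz$xx
Original string S is at sorted index 2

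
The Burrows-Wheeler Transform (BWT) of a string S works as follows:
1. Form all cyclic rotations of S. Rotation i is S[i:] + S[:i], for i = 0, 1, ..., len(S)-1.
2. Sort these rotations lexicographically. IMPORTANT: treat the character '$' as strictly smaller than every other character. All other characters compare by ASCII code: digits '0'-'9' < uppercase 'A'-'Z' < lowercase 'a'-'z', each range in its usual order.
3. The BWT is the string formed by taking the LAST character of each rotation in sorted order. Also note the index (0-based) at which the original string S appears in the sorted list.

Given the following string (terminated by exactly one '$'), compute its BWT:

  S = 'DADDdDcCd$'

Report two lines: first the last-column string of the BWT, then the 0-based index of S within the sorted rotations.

All 10 rotations (rotation i = S[i:]+S[:i]):
  rot[0] = DADDdDcCd$
  rot[1] = ADDdDcCd$D
  rot[2] = DDdDcCd$DA
  rot[3] = DdDcCd$DAD
  rot[4] = dDcCd$DADD
  rot[5] = DcCd$DADDd
  rot[6] = cCd$DADDdD
  rot[7] = Cd$DADDdDc
  rot[8] = d$DADDdDcC
  rot[9] = $DADDdDcCd
Sorted (with $ < everything):
  sorted[0] = $DADDdDcCd  (last char: 'd')
  sorted[1] = ADDdDcCd$D  (last char: 'D')
  sorted[2] = Cd$DADDdDc  (last char: 'c')
  sorted[3] = DADDdDcCd$  (last char: '$')
  sorted[4] = DDdDcCd$DA  (last char: 'A')
  sorted[5] = DcCd$DADDd  (last char: 'd')
  sorted[6] = DdDcCd$DAD  (last char: 'D')
  sorted[7] = cCd$DADDdD  (last char: 'D')
  sorted[8] = d$DADDdDcC  (last char: 'C')
  sorted[9] = dDcCd$DADD  (last char: 'D')
Last column: dDc$AdDDCD
Original string S is at sorted index 3

Answer: dDc$AdDDCD
3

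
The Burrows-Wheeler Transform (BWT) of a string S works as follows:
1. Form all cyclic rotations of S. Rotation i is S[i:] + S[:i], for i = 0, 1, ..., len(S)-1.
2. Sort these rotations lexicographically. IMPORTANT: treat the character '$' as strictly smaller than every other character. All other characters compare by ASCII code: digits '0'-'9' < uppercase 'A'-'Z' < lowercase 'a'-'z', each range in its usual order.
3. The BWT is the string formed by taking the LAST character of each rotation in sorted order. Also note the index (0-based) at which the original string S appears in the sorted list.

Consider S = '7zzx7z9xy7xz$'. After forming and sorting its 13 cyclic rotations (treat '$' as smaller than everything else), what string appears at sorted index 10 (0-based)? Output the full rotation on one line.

Answer: z9xy7xz$7zzx7

Derivation:
All 13 rotations (rotation i = S[i:]+S[:i]):
  rot[0] = 7zzx7z9xy7xz$
  rot[1] = zzx7z9xy7xz$7
  rot[2] = zx7z9xy7xz$7z
  rot[3] = x7z9xy7xz$7zz
  rot[4] = 7z9xy7xz$7zzx
  rot[5] = z9xy7xz$7zzx7
  rot[6] = 9xy7xz$7zzx7z
  rot[7] = xy7xz$7zzx7z9
  rot[8] = y7xz$7zzx7z9x
  rot[9] = 7xz$7zzx7z9xy
  rot[10] = xz$7zzx7z9xy7
  rot[11] = z$7zzx7z9xy7x
  rot[12] = $7zzx7z9xy7xz
Sorted (with $ < everything):
  sorted[0] = $7zzx7z9xy7xz
  sorted[1] = 7xz$7zzx7z9xy
  sorted[2] = 7z9xy7xz$7zzx
  sorted[3] = 7zzx7z9xy7xz$
  sorted[4] = 9xy7xz$7zzx7z
  sorted[5] = x7z9xy7xz$7zz
  sorted[6] = xy7xz$7zzx7z9
  sorted[7] = xz$7zzx7z9xy7
  sorted[8] = y7xz$7zzx7z9x
  sorted[9] = z$7zzx7z9xy7x
  sorted[10] = z9xy7xz$7zzx7
  sorted[11] = zx7z9xy7xz$7z
  sorted[12] = zzx7z9xy7xz$7
sorted[10] = z9xy7xz$7zzx7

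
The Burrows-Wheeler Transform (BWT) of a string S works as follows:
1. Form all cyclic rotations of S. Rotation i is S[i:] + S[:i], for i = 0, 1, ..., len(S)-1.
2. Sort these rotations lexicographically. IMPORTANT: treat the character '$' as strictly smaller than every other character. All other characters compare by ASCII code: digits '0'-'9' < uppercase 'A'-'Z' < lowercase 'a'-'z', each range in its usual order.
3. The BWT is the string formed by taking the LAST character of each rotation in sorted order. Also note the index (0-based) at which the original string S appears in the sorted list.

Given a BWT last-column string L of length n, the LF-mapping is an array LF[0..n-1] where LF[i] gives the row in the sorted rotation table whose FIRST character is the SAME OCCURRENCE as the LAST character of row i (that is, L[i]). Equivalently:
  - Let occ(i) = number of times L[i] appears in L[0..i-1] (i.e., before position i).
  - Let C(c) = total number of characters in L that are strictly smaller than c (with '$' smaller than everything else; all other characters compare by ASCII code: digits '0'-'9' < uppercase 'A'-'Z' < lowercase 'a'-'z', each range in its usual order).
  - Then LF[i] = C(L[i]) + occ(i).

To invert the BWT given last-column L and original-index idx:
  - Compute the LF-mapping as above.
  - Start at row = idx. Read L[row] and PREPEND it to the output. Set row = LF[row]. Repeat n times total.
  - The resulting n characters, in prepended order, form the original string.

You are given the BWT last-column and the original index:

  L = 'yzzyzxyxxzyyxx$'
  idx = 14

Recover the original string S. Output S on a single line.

Answer: zyyzxxzxzxyxyy$

Derivation:
LF mapping: 6 11 12 7 13 1 8 2 3 14 9 10 4 5 0
Walk LF starting at row 14, prepending L[row]:
  step 1: row=14, L[14]='$', prepend. Next row=LF[14]=0
  step 2: row=0, L[0]='y', prepend. Next row=LF[0]=6
  step 3: row=6, L[6]='y', prepend. Next row=LF[6]=8
  step 4: row=8, L[8]='x', prepend. Next row=LF[8]=3
  step 5: row=3, L[3]='y', prepend. Next row=LF[3]=7
  step 6: row=7, L[7]='x', prepend. Next row=LF[7]=2
  step 7: row=2, L[2]='z', prepend. Next row=LF[2]=12
  step 8: row=12, L[12]='x', prepend. Next row=LF[12]=4
  step 9: row=4, L[4]='z', prepend. Next row=LF[4]=13
  step 10: row=13, L[13]='x', prepend. Next row=LF[13]=5
  step 11: row=5, L[5]='x', prepend. Next row=LF[5]=1
  step 12: row=1, L[1]='z', prepend. Next row=LF[1]=11
  step 13: row=11, L[11]='y', prepend. Next row=LF[11]=10
  step 14: row=10, L[10]='y', prepend. Next row=LF[10]=9
  step 15: row=9, L[9]='z', prepend. Next row=LF[9]=14
Reversed output: zyyzxxzxzxyxyy$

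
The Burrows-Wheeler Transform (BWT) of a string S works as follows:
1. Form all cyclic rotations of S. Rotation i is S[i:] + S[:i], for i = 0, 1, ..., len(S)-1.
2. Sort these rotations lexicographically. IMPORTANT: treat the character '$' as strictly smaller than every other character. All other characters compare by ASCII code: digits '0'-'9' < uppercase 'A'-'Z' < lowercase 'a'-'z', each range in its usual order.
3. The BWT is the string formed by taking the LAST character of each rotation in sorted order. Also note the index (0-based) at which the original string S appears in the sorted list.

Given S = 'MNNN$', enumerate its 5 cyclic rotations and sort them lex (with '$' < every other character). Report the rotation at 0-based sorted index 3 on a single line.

All 5 rotations (rotation i = S[i:]+S[:i]):
  rot[0] = MNNN$
  rot[1] = NNN$M
  rot[2] = NN$MN
  rot[3] = N$MNN
  rot[4] = $MNNN
Sorted (with $ < everything):
  sorted[0] = $MNNN
  sorted[1] = MNNN$
  sorted[2] = N$MNN
  sorted[3] = NN$MN
  sorted[4] = NNN$M
sorted[3] = NN$MN

Answer: NN$MN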